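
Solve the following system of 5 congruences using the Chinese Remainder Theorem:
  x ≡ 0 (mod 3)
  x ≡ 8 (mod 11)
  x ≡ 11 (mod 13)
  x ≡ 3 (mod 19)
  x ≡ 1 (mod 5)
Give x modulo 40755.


Product of moduli M = 3 · 11 · 13 · 19 · 5 = 40755.
Merge one congruence at a time:
  Start: x ≡ 0 (mod 3).
  Combine with x ≡ 8 (mod 11); new modulus lcm = 33.
    Write x = 0 + 3·t and substitute into x ≡ 8 (mod 11): 3·t ≡ 8 − 0 = 8 (mod 11).
    The inverse of 3 mod 11 is 4 (since 3·4 = 12 = 1·11 + 1), so t ≡ 4·8 = 32 ≡ 10 (mod 11).
    Then x = 0 + 3·10 = 30, valid modulo lcm(3, 11) = 33: x ≡ 30 (mod 33).
  Combine with x ≡ 11 (mod 13); new modulus lcm = 429.
    Write x = 30 + 33·t and substitute into x ≡ 11 (mod 13): 33·t ≡ 11 − 30 = -19 (mod 13).
    Reduce coefficients mod 13: 7·t ≡ 7 (mod 13).
    The inverse of 7 mod 13 is 2 (since 7·2 = 14 = 1·13 + 1), so t ≡ 2·7 = 14 ≡ 1 (mod 13).
    Then x = 30 + 33·1 = 63, valid modulo lcm(33, 13) = 429: x ≡ 63 (mod 429).
  Combine with x ≡ 3 (mod 19); new modulus lcm = 8151.
    Write x = 63 + 429·t and substitute into x ≡ 3 (mod 19): 429·t ≡ 3 − 63 = -60 (mod 19).
    Reduce coefficients mod 19: 11·t ≡ 16 (mod 19).
    The inverse of 11 mod 19 is 7 (since 11·7 = 77 = 4·19 + 1), so t ≡ 7·16 = 112 ≡ 17 (mod 19).
    Then x = 63 + 429·17 = 7356, valid modulo lcm(429, 19) = 8151: x ≡ 7356 (mod 8151).
  Combine with x ≡ 1 (mod 5); new modulus lcm = 40755.
    Write x = 7356 + 8151·t and substitute into x ≡ 1 (mod 5): 8151·t ≡ 1 − 7356 = -7355 (mod 5).
    Reduce coefficients mod 5: 1·t ≡ 0 (mod 5).
    So t ≡ 0 (mod 5).
    Then x = 7356 + 8151·0 = 7356, valid modulo lcm(8151, 5) = 40755: x ≡ 7356 (mod 40755).
Verify against each original: 7356 mod 3 = 0, 7356 mod 11 = 8, 7356 mod 13 = 11, 7356 mod 19 = 3, 7356 mod 5 = 1.

x ≡ 7356 (mod 40755).


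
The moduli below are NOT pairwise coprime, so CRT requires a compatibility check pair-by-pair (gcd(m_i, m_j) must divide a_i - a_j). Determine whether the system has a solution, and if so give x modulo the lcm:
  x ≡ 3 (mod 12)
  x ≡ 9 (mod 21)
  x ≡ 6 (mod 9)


Moduli 12, 21, 9 are not pairwise coprime, so CRT works modulo lcm(m_i) when all pairwise compatibility conditions hold.
Pairwise compatibility: gcd(m_i, m_j) must divide a_i - a_j for every pair.
Merge one congruence at a time:
  Start: x ≡ 3 (mod 12).
  Combine with x ≡ 9 (mod 21): gcd(12, 21) = 3; 9 - 3 = 6, which IS divisible by 3, so compatible.
    Write x = 3 + 12·t and substitute into x ≡ 9 (mod 21): 12·t ≡ 9 − 3 = 6 (mod 21).
    Divide the congruence (and modulus) by g = 3: 4·t ≡ 2 (mod 7).
    The inverse of 4 mod 7 is 2 (since 4·2 = 8 = 1·7 + 1), so t ≡ 2·2 = 4 ≡ 4 (mod 7).
    Then x = 3 + 12·4 = 51, valid modulo lcm(12, 21) = 84: x ≡ 51 (mod 84).
  Combine with x ≡ 6 (mod 9): gcd(84, 9) = 3; 6 - 51 = -45, which IS divisible by 3, so compatible.
    Write x = 51 + 84·t and substitute into x ≡ 6 (mod 9): 84·t ≡ 6 − 51 = -45 (mod 9).
    Divide the congruence (and modulus) by g = 3: 28·t ≡ -15 (mod 3).
    Reduce coefficients mod 3: 1·t ≡ 0 (mod 3).
    So t ≡ 0 (mod 3).
    Then x = 51 + 84·0 = 51, valid modulo lcm(84, 9) = 252: x ≡ 51 (mod 252).
Verify: 51 mod 12 = 3, 51 mod 21 = 9, 51 mod 9 = 6.

x ≡ 51 (mod 252).


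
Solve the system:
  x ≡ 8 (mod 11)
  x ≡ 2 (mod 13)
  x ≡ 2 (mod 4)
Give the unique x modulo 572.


Moduli 11, 13, 4 are pairwise coprime; by CRT there is a unique solution modulo M = 11 · 13 · 4 = 572.
Solve pairwise, accumulating the modulus:
  Start with x ≡ 8 (mod 11).
  Combine with x ≡ 2 (mod 13): since gcd(11, 13) = 1, we get a unique residue mod 143.
    Write x = 8 + 11·t and substitute into x ≡ 2 (mod 13): 11·t ≡ 2 − 8 = -6 (mod 13).
    Reduce coefficients mod 13: 11·t ≡ 7 (mod 13).
    The inverse of 11 mod 13 is 6 (since 11·6 = 66 = 5·13 + 1), so t ≡ 6·7 = 42 ≡ 3 (mod 13).
    Then x = 8 + 11·3 = 41, valid modulo lcm(11, 13) = 143: x ≡ 41 (mod 143).
  Combine with x ≡ 2 (mod 4): since gcd(143, 4) = 1, we get a unique residue mod 572.
    Write x = 41 + 143·t and substitute into x ≡ 2 (mod 4): 143·t ≡ 2 − 41 = -39 (mod 4).
    Reduce coefficients mod 4: 3·t ≡ 1 (mod 4).
    The inverse of 3 mod 4 is 3 (since 3·3 = 9 = 2·4 + 1), so t ≡ 3·1 = 3 ≡ 3 (mod 4).
    Then x = 41 + 143·3 = 470, valid modulo lcm(143, 4) = 572: x ≡ 470 (mod 572).
Verify: 470 mod 11 = 8 ✓, 470 mod 13 = 2 ✓, 470 mod 4 = 2 ✓.

x ≡ 470 (mod 572).


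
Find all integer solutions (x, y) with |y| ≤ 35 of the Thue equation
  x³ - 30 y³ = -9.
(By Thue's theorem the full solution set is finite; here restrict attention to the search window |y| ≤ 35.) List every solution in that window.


The equation is x³ - 30y³ = -9. For fixed y, x³ = 30·y³ − 9, so a solution requires the RHS to be a perfect cube.
Strategy: iterate y from -35 to 35, compute RHS = 30·y³ − 9, and check whether it is a (positive or negative) perfect cube.
Check small values of y:
  y = 0: RHS = -9 is not a perfect cube.
  y = 1: RHS = 21 is not a perfect cube.
  y = -1: RHS = -39 is not a perfect cube.
  y = 2: RHS = 231 is not a perfect cube.
  y = -2: RHS = -249 is not a perfect cube.
  y = 3: RHS = 801 is not a perfect cube.
  y = -3: RHS = -819 is not a perfect cube.
Continuing the search up to |y| = 35 finds no solutions either.
No (x, y) in the scanned range satisfies the equation.

No integer solutions with |y| ≤ 35.


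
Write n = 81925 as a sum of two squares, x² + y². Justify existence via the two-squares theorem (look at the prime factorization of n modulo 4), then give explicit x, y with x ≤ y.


Step 1: Factor n = 81925 = 5^2 · 29 · 113.
Step 2: Check the mod-4 condition on each prime factor: 5 ≡ 1 (mod 4), exponent 2; 29 ≡ 1 (mod 4), exponent 1; 113 ≡ 1 (mod 4), exponent 1.
All primes ≡ 3 (mod 4) appear to even exponent (or don't appear), so by the two-squares theorem n IS expressible as a sum of two squares.
Step 3: Build a representation. Group n = k² · m with k = 5 and m = 29 · 113 = 3277 (a product of primes ≡ 1 (mod 4)); a representation of m scales to one of n via (k·x)² + (k·y)² = k²(x² + y²). Each prime p ≡ 1 (mod 4) is itself a sum of two squares; find a² by testing p − a² for a perfect square:
  29: 29 − 1² = 28, 29 − 2² = 25 = 5² ⇒ 29 = 2² + 5².
  113: 113 − 1² = 112, 113 − 2² = 109, 113 − 3² = 104, 113 − 4² = 97, 113 − 5² = 88, 113 − 6² = 77, 113 − 7² = 64 = 8² ⇒ 113 = 7² + 8².
  Combine using the Brahmagupta–Fibonacci identity (a² + b²)(c² + d²) = (ac − bd)² + (ad + bc)² = (ac + bd)² + (ad − bc)²:
  29 · 113 = 3277: from (2² + 5²)(7² + 8²), take (2·7 − 5·8, 2·8 + 5·7) = (14 − 40, 16 + 35) = (-26, 51); dropping signs (only squares matter) gives (26, 51); check 26² + 51² = 676 + 2601 = 3277 ✓.
  Scale by k = 5: (5·26, 5·51) = (130, 255).
Step 4: Order so x ≤ y and verify: 130² + 255² = 16900 + 65025 = 81925 = n. ✓

n = 81925 = 130² + 255² (one valid representation with x ≤ y).


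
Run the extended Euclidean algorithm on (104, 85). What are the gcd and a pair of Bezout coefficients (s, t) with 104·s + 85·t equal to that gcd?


Euclidean algorithm on (104, 85) — divide until remainder is 0:
  104 = 1 · 85 + 19
  85 = 4 · 19 + 9
  19 = 2 · 9 + 1
  9 = 9 · 1 + 0
gcd(104, 85) = 1.
Track Bezout coefficients alongside the remainders: start with r₀ = 104 = a·1 + b·0 (s = 1, t = 0) and r₁ = 85 = a·0 + b·1 (s = 0, t = 1); each new remainder r_{k+1} = r_{k-1} − q_k·r_k inherits s_{k+1} = s_{k-1} − q_k·s_k, t_{k+1} = t_{k-1} − q_k·t_k, so r_k = a·s_k + b·t_k at every step:
  q = 1: r = 19, s = 1 − 1·0 = 1, t = 0 − 1·1 = -1  (check: 104·1 + 85·(-1) = 19)
  q = 4: r = 9, s = 0 − 4·1 = -4, t = 1 − 4·(-1) = 5  (check: 104·(-4) + 85·5 = 9)
  q = 2: r = 1, s = 1 − 2·(-4) = 9, t = -1 − 2·5 = -11  (check: 104·9 + 85·(-11) = 1)
The row with r = 1 (the gcd) gives the Bezout coefficients s = 9, t = -11.
Result: 104 · (9) + 85 · (-11) = 1.

gcd(104, 85) = 1; s = 9, t = -11 (check: 104·9 + 85·(-11) = 1).


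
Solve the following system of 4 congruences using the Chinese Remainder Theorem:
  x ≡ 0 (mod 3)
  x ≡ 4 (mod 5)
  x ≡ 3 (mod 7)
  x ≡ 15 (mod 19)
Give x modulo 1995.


Product of moduli M = 3 · 5 · 7 · 19 = 1995.
Merge one congruence at a time:
  Start: x ≡ 0 (mod 3).
  Combine with x ≡ 4 (mod 5); new modulus lcm = 15.
    Write x = 0 + 3·t and substitute into x ≡ 4 (mod 5): 3·t ≡ 4 − 0 = 4 (mod 5).
    The inverse of 3 mod 5 is 2 (since 3·2 = 6 = 1·5 + 1), so t ≡ 2·4 = 8 ≡ 3 (mod 5).
    Then x = 0 + 3·3 = 9, valid modulo lcm(3, 5) = 15: x ≡ 9 (mod 15).
  Combine with x ≡ 3 (mod 7); new modulus lcm = 105.
    Write x = 9 + 15·t and substitute into x ≡ 3 (mod 7): 15·t ≡ 3 − 9 = -6 (mod 7).
    Reduce coefficients mod 7: 1·t ≡ 1 (mod 7).
    So t ≡ 1 (mod 7).
    Then x = 9 + 15·1 = 24, valid modulo lcm(15, 7) = 105: x ≡ 24 (mod 105).
  Combine with x ≡ 15 (mod 19); new modulus lcm = 1995.
    Write x = 24 + 105·t and substitute into x ≡ 15 (mod 19): 105·t ≡ 15 − 24 = -9 (mod 19).
    Reduce coefficients mod 19: 10·t ≡ 10 (mod 19).
    The inverse of 10 mod 19 is 2 (since 10·2 = 20 = 1·19 + 1), so t ≡ 2·10 = 20 ≡ 1 (mod 19).
    Then x = 24 + 105·1 = 129, valid modulo lcm(105, 19) = 1995: x ≡ 129 (mod 1995).
Verify against each original: 129 mod 3 = 0, 129 mod 5 = 4, 129 mod 7 = 3, 129 mod 19 = 15.

x ≡ 129 (mod 1995).


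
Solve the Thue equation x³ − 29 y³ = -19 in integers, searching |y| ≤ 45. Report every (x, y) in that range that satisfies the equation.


The equation is x³ - 29y³ = -19. For fixed y, x³ = 29·y³ − 19, so a solution requires the RHS to be a perfect cube.
Strategy: iterate y from -45 to 45, compute RHS = 29·y³ − 19, and check whether it is a (positive or negative) perfect cube.
Check small values of y:
  y = 0: RHS = -19 is not a perfect cube.
  y = 1: RHS = 10 is not a perfect cube.
  y = -1: RHS = -48 is not a perfect cube.
  y = 2: RHS = 213 is not a perfect cube.
  y = -2: RHS = -251 is not a perfect cube.
  y = 3: RHS = 764 is not a perfect cube.
  y = -3: RHS = -802 is not a perfect cube.
Continuing the search up to |y| = 45 finds no solutions either.
No (x, y) in the scanned range satisfies the equation.

No integer solutions with |y| ≤ 45.


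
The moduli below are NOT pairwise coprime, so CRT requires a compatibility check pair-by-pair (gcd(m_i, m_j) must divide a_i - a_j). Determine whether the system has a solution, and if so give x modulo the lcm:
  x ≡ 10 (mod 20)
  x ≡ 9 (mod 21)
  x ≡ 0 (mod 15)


Moduli 20, 21, 15 are not pairwise coprime, so CRT works modulo lcm(m_i) when all pairwise compatibility conditions hold.
Pairwise compatibility: gcd(m_i, m_j) must divide a_i - a_j for every pair.
Merge one congruence at a time:
  Start: x ≡ 10 (mod 20).
  Combine with x ≡ 9 (mod 21): gcd(20, 21) = 1; 9 - 10 = -1, which IS divisible by 1, so compatible.
    Write x = 10 + 20·t and substitute into x ≡ 9 (mod 21): 20·t ≡ 9 − 10 = -1 (mod 21).
    Reduce coefficients mod 21: 20·t ≡ 20 (mod 21).
    The inverse of 20 mod 21 is 20 (since 20·20 = 400 = 19·21 + 1), so t ≡ 20·20 = 400 ≡ 1 (mod 21).
    Then x = 10 + 20·1 = 30, valid modulo lcm(20, 21) = 420: x ≡ 30 (mod 420).
  Combine with x ≡ 0 (mod 15): gcd(420, 15) = 15; 0 - 30 = -30, which IS divisible by 15, so compatible.
    Write x = 30 + 420·t and substitute into x ≡ 0 (mod 15): 420·t ≡ 0 − 30 = -30 (mod 15).
    Divide the congruence (and modulus) by g = 15: 28·t ≡ -2 (mod 1).
    Modulo 1 every t works; take t = 0.
    Then x = 30 + 420·0 = 30, valid modulo lcm(420, 15) = 420: x ≡ 30 (mod 420).
Verify: 30 mod 20 = 10, 30 mod 21 = 9, 30 mod 15 = 0.

x ≡ 30 (mod 420).


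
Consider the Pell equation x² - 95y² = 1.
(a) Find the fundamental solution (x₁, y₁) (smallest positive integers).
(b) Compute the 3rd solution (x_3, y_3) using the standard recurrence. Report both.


Step 1: Find the fundamental solution (x₁, y₁) of x² - 95y² = 1.
  Expand √95 as a continued fraction. a₀ = ⌊√95⌋ = 9; iterate m_{k+1} = d_k·a_k − m_k, d_{k+1} = (95 − m_{k+1}²)/d_k, a_{k+1} = ⌊(a₀ + m_{k+1})/d_{k+1}⌋ (starting m₀ = 0, d₀ = 1), with convergents p_k = a_k·p_{k-1} + p_{k-2}, q_k = a_k·q_{k-1} + q_{k-2} (p₋₁ = 1, q₋₁ = 0):
  k = 0: a₀ = 9; p₀/q₀ = 9/1; p₀² − 95·q₀² = 81 − 95 = -14.
  k = 1: m = 9, d = 14, a = ⌊(9 + 9)/14⌋ = 1; p/q = (1·9 + 1)/(1·1 + 0) = 10/1; p² − 95·q² = 100 − 95 = 5.
  k = 2: m = 5, d = 5, a = ⌊(9 + 5)/5⌋ = 2; p/q = (2·10 + 9)/(2·1 + 1) = 29/3; p² − 95·q² = 841 − 855 = -14.
  k = 3: m = 5, d = 14, a = ⌊(9 + 5)/14⌋ = 1; p/q = (1·29 + 10)/(1·3 + 1) = 39/4; p² − 95·q² = 1521 − 1520 = 1.
  The first convergent with p² − 95·q² = 1 gives the fundamental solution (x₁, y₁) = (39, 4).
Step 2: Apply the recurrence (x_{n+1}, y_{n+1}) = (x₁x_n + 95y₁y_n, x₁y_n + y₁x_n) repeatedly.
  From (x_1, y_1) = (39, 4): x_2 = 39·39 + 95·4·4 = 3041; y_2 = 39·4 + 4·39 = 312.
  From (x_2, y_2) = (3041, 312): x_3 = 39·3041 + 95·4·312 = 237159; y_3 = 39·312 + 4·3041 = 24332.
Step 3: Verify x_3² - 95·y_3² = 56244391281 - 56244391280 = 1 (should be 1). ✓

(x_1, y_1) = (39, 4); (x_3, y_3) = (237159, 24332).


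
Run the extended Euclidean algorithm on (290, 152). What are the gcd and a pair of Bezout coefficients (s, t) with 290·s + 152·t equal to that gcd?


Euclidean algorithm on (290, 152) — divide until remainder is 0:
  290 = 1 · 152 + 138
  152 = 1 · 138 + 14
  138 = 9 · 14 + 12
  14 = 1 · 12 + 2
  12 = 6 · 2 + 0
gcd(290, 152) = 2.
Track Bezout coefficients alongside the remainders: start with r₀ = 290 = a·1 + b·0 (s = 1, t = 0) and r₁ = 152 = a·0 + b·1 (s = 0, t = 1); each new remainder r_{k+1} = r_{k-1} − q_k·r_k inherits s_{k+1} = s_{k-1} − q_k·s_k, t_{k+1} = t_{k-1} − q_k·t_k, so r_k = a·s_k + b·t_k at every step:
  q = 1: r = 138, s = 1 − 1·0 = 1, t = 0 − 1·1 = -1  (check: 290·1 + 152·(-1) = 138)
  q = 1: r = 14, s = 0 − 1·1 = -1, t = 1 − 1·(-1) = 2  (check: 290·(-1) + 152·2 = 14)
  q = 9: r = 12, s = 1 − 9·(-1) = 10, t = -1 − 9·2 = -19  (check: 290·10 + 152·(-19) = 12)
  q = 1: r = 2, s = -1 − 1·10 = -11, t = 2 − 1·(-19) = 21  (check: 290·(-11) + 152·21 = 2)
The row with r = 2 (the gcd) gives the Bezout coefficients s = -11, t = 21.
Result: 290 · (-11) + 152 · (21) = 2.

gcd(290, 152) = 2; s = -11, t = 21 (check: 290·(-11) + 152·21 = 2).


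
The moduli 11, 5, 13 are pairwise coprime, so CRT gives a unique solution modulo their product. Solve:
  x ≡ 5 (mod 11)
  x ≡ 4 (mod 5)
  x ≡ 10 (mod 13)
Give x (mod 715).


Moduli 11, 5, 13 are pairwise coprime; by CRT there is a unique solution modulo M = 11 · 5 · 13 = 715.
Solve pairwise, accumulating the modulus:
  Start with x ≡ 5 (mod 11).
  Combine with x ≡ 4 (mod 5): since gcd(11, 5) = 1, we get a unique residue mod 55.
    Write x = 5 + 11·t and substitute into x ≡ 4 (mod 5): 11·t ≡ 4 − 5 = -1 (mod 5).
    Reduce coefficients mod 5: 1·t ≡ 4 (mod 5).
    So t ≡ 4 (mod 5).
    Then x = 5 + 11·4 = 49, valid modulo lcm(11, 5) = 55: x ≡ 49 (mod 55).
  Combine with x ≡ 10 (mod 13): since gcd(55, 13) = 1, we get a unique residue mod 715.
    Write x = 49 + 55·t and substitute into x ≡ 10 (mod 13): 55·t ≡ 10 − 49 = -39 (mod 13).
    Reduce coefficients mod 13: 3·t ≡ 0 (mod 13).
    The inverse of 3 mod 13 is 9 (since 3·9 = 27 = 2·13 + 1), so t ≡ 9·0 = 0 ≡ 0 (mod 13).
    Then x = 49 + 55·0 = 49, valid modulo lcm(55, 13) = 715: x ≡ 49 (mod 715).
Verify: 49 mod 11 = 5 ✓, 49 mod 5 = 4 ✓, 49 mod 13 = 10 ✓.

x ≡ 49 (mod 715).


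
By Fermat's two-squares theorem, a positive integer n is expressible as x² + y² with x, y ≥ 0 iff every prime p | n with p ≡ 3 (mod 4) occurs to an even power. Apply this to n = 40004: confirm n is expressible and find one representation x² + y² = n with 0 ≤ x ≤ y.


Step 1: Factor n = 40004 = 2^2 · 73 · 137.
Step 2: Check the mod-4 condition on each prime factor: 2 = 2 (special); 73 ≡ 1 (mod 4), exponent 1; 137 ≡ 1 (mod 4), exponent 1.
All primes ≡ 3 (mod 4) appear to even exponent (or don't appear), so by the two-squares theorem n IS expressible as a sum of two squares.
Step 3: Build a representation. Group n = k² · m with k = 2 and m = 73 · 137 = 10001 (a product of primes ≡ 1 (mod 4)); a representation of m scales to one of n via (k·x)² + (k·y)² = k²(x² + y²). Each prime p ≡ 1 (mod 4) is itself a sum of two squares; find a² by testing p − a² for a perfect square:
  73: 73 − 1² = 72, 73 − 2² = 69, 73 − 3² = 64 = 8² ⇒ 73 = 3² + 8².
  137: 137 − 1² = 136, 137 − 2² = 133, 137 − 3² = 128, 137 − 4² = 121 = 11² ⇒ 137 = 4² + 11².
  Combine using the Brahmagupta–Fibonacci identity (a² + b²)(c² + d²) = (ac − bd)² + (ad + bc)² = (ac + bd)² + (ad − bc)²:
  73 · 137 = 10001: from (3² + 8²)(4² + 11²), take (3·4 − 8·11, 3·11 + 8·4) = (12 − 88, 33 + 32) = (-76, 65); dropping signs (only squares matter) gives (76, 65); check 76² + 65² = 5776 + 4225 = 10001 ✓.
  Scale by k = 2: (2·76, 2·65) = (152, 130).
Step 4: Order so x ≤ y and verify: 130² + 152² = 16900 + 23104 = 40004 = n. ✓

n = 40004 = 130² + 152² (one valid representation with x ≤ y).


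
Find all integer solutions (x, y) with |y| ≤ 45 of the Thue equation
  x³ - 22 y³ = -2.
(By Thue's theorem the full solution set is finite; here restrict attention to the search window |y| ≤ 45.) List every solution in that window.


The equation is x³ - 22y³ = -2. For fixed y, x³ = 22·y³ − 2, so a solution requires the RHS to be a perfect cube.
Strategy: iterate y from -45 to 45, compute RHS = 22·y³ − 2, and check whether it is a (positive or negative) perfect cube.
Check small values of y:
  y = 0: RHS = -2 is not a perfect cube.
  y = 1: RHS = 20 is not a perfect cube.
  y = -1: RHS = -24 is not a perfect cube.
  y = 2: RHS = 174 is not a perfect cube.
  y = -2: RHS = -178 is not a perfect cube.
  y = 3: RHS = 592 is not a perfect cube.
  y = -3: RHS = -596 is not a perfect cube.
Continuing the search up to |y| = 45 finds no solutions either.
No (x, y) in the scanned range satisfies the equation.

No integer solutions with |y| ≤ 45.


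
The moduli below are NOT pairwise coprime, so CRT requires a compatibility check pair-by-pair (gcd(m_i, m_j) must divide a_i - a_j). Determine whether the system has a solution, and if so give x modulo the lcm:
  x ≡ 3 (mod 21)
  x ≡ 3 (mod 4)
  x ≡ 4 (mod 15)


Moduli 21, 4, 15 are not pairwise coprime, so CRT works modulo lcm(m_i) when all pairwise compatibility conditions hold.
Pairwise compatibility: gcd(m_i, m_j) must divide a_i - a_j for every pair.
Merge one congruence at a time:
  Start: x ≡ 3 (mod 21).
  Combine with x ≡ 3 (mod 4): gcd(21, 4) = 1; 3 - 3 = 0, which IS divisible by 1, so compatible.
    Write x = 3 + 21·t and substitute into x ≡ 3 (mod 4): 21·t ≡ 3 − 3 = 0 (mod 4).
    Reduce coefficients mod 4: 1·t ≡ 0 (mod 4).
    So t ≡ 0 (mod 4).
    Then x = 3 + 21·0 = 3, valid modulo lcm(21, 4) = 84: x ≡ 3 (mod 84).
  Combine with x ≡ 4 (mod 15): gcd(84, 15) = 3, and 4 - 3 = 1 is NOT divisible by 3.
    ⇒ system is inconsistent (no integer solution).

No solution (the system is inconsistent).


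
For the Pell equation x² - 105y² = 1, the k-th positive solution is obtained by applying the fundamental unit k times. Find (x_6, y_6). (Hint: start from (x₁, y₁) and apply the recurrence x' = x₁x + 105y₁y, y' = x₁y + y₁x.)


Step 1: Find the fundamental solution (x₁, y₁) of x² - 105y² = 1.
  Expand √105 as a continued fraction. a₀ = ⌊√105⌋ = 10; iterate m_{k+1} = d_k·a_k − m_k, d_{k+1} = (105 − m_{k+1}²)/d_k, a_{k+1} = ⌊(a₀ + m_{k+1})/d_{k+1}⌋ (starting m₀ = 0, d₀ = 1), with convergents p_k = a_k·p_{k-1} + p_{k-2}, q_k = a_k·q_{k-1} + q_{k-2} (p₋₁ = 1, q₋₁ = 0):
  k = 0: a₀ = 10; p₀/q₀ = 10/1; p₀² − 105·q₀² = 100 − 105 = -5.
  k = 1: m = 10, d = 5, a = ⌊(10 + 10)/5⌋ = 4; p/q = (4·10 + 1)/(4·1 + 0) = 41/4; p² − 105·q² = 1681 − 1680 = 1.
  The first convergent with p² − 105·q² = 1 gives the fundamental solution (x₁, y₁) = (41, 4).
Step 2: Apply the recurrence (x_{n+1}, y_{n+1}) = (x₁x_n + 105y₁y_n, x₁y_n + y₁x_n) repeatedly.
  From (x_1, y_1) = (41, 4): x_2 = 41·41 + 105·4·4 = 3361; y_2 = 41·4 + 4·41 = 328.
  From (x_2, y_2) = (3361, 328): x_3 = 41·3361 + 105·4·328 = 275561; y_3 = 41·328 + 4·3361 = 26892.
  From (x_3, y_3) = (275561, 26892): x_4 = 41·275561 + 105·4·26892 = 22592641; y_4 = 41·26892 + 4·275561 = 2204816.
  From (x_4, y_4) = (22592641, 2204816): x_5 = 41·22592641 + 105·4·2204816 = 1852321001; y_5 = 41·2204816 + 4·22592641 = 180768020.
  From (x_5, y_5) = (1852321001, 180768020): x_6 = 41·1852321001 + 105·4·180768020 = 151867729441; y_6 = 41·180768020 + 4·1852321001 = 14820772824.
Step 3: Verify x_6² - 105·y_6² = 23063807245564778172481 - 23063807245564778172480 = 1 (should be 1). ✓

(x_1, y_1) = (41, 4); (x_6, y_6) = (151867729441, 14820772824).


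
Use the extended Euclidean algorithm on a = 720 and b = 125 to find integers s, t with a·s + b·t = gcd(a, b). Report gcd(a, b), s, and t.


Euclidean algorithm on (720, 125) — divide until remainder is 0:
  720 = 5 · 125 + 95
  125 = 1 · 95 + 30
  95 = 3 · 30 + 5
  30 = 6 · 5 + 0
gcd(720, 125) = 5.
Track Bezout coefficients alongside the remainders: start with r₀ = 720 = a·1 + b·0 (s = 1, t = 0) and r₁ = 125 = a·0 + b·1 (s = 0, t = 1); each new remainder r_{k+1} = r_{k-1} − q_k·r_k inherits s_{k+1} = s_{k-1} − q_k·s_k, t_{k+1} = t_{k-1} − q_k·t_k, so r_k = a·s_k + b·t_k at every step:
  q = 5: r = 95, s = 1 − 5·0 = 1, t = 0 − 5·1 = -5  (check: 720·1 + 125·(-5) = 95)
  q = 1: r = 30, s = 0 − 1·1 = -1, t = 1 − 1·(-5) = 6  (check: 720·(-1) + 125·6 = 30)
  q = 3: r = 5, s = 1 − 3·(-1) = 4, t = -5 − 3·6 = -23  (check: 720·4 + 125·(-23) = 5)
The row with r = 5 (the gcd) gives the Bezout coefficients s = 4, t = -23.
Result: 720 · (4) + 125 · (-23) = 5.

gcd(720, 125) = 5; s = 4, t = -23 (check: 720·4 + 125·(-23) = 5).


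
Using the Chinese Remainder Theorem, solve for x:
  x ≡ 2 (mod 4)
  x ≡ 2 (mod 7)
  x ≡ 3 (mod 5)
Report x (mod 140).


Moduli 4, 7, 5 are pairwise coprime; by CRT there is a unique solution modulo M = 4 · 7 · 5 = 140.
Solve pairwise, accumulating the modulus:
  Start with x ≡ 2 (mod 4).
  Combine with x ≡ 2 (mod 7): since gcd(4, 7) = 1, we get a unique residue mod 28.
    Write x = 2 + 4·t and substitute into x ≡ 2 (mod 7): 4·t ≡ 2 − 2 = 0 (mod 7).
    The inverse of 4 mod 7 is 2 (since 4·2 = 8 = 1·7 + 1), so t ≡ 2·0 = 0 ≡ 0 (mod 7).
    Then x = 2 + 4·0 = 2, valid modulo lcm(4, 7) = 28: x ≡ 2 (mod 28).
  Combine with x ≡ 3 (mod 5): since gcd(28, 5) = 1, we get a unique residue mod 140.
    Write x = 2 + 28·t and substitute into x ≡ 3 (mod 5): 28·t ≡ 3 − 2 = 1 (mod 5).
    Reduce coefficients mod 5: 3·t ≡ 1 (mod 5).
    The inverse of 3 mod 5 is 2 (since 3·2 = 6 = 1·5 + 1), so t ≡ 2·1 = 2 ≡ 2 (mod 5).
    Then x = 2 + 28·2 = 58, valid modulo lcm(28, 5) = 140: x ≡ 58 (mod 140).
Verify: 58 mod 4 = 2 ✓, 58 mod 7 = 2 ✓, 58 mod 5 = 3 ✓.

x ≡ 58 (mod 140).


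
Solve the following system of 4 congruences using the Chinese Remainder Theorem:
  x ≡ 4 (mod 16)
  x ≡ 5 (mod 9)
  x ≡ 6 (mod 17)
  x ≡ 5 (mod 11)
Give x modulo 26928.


Product of moduli M = 16 · 9 · 17 · 11 = 26928.
Merge one congruence at a time:
  Start: x ≡ 4 (mod 16).
  Combine with x ≡ 5 (mod 9); new modulus lcm = 144.
    Write x = 4 + 16·t and substitute into x ≡ 5 (mod 9): 16·t ≡ 5 − 4 = 1 (mod 9).
    Reduce coefficients mod 9: 7·t ≡ 1 (mod 9).
    The inverse of 7 mod 9 is 4 (since 7·4 = 28 = 3·9 + 1), so t ≡ 4·1 = 4 ≡ 4 (mod 9).
    Then x = 4 + 16·4 = 68, valid modulo lcm(16, 9) = 144: x ≡ 68 (mod 144).
  Combine with x ≡ 6 (mod 17); new modulus lcm = 2448.
    Write x = 68 + 144·t and substitute into x ≡ 6 (mod 17): 144·t ≡ 6 − 68 = -62 (mod 17).
    Reduce coefficients mod 17: 8·t ≡ 6 (mod 17).
    The inverse of 8 mod 17 is 15 (since 8·15 = 120 = 7·17 + 1), so t ≡ 15·6 = 90 ≡ 5 (mod 17).
    Then x = 68 + 144·5 = 788, valid modulo lcm(144, 17) = 2448: x ≡ 788 (mod 2448).
  Combine with x ≡ 5 (mod 11); new modulus lcm = 26928.
    Write x = 788 + 2448·t and substitute into x ≡ 5 (mod 11): 2448·t ≡ 5 − 788 = -783 (mod 11).
    Reduce coefficients mod 11: 6·t ≡ 9 (mod 11).
    The inverse of 6 mod 11 is 2 (since 6·2 = 12 = 1·11 + 1), so t ≡ 2·9 = 18 ≡ 7 (mod 11).
    Then x = 788 + 2448·7 = 17924, valid modulo lcm(2448, 11) = 26928: x ≡ 17924 (mod 26928).
Verify against each original: 17924 mod 16 = 4, 17924 mod 9 = 5, 17924 mod 17 = 6, 17924 mod 11 = 5.

x ≡ 17924 (mod 26928).


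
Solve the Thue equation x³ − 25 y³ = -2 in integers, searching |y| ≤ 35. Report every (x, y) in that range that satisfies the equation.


The equation is x³ - 25y³ = -2. For fixed y, x³ = 25·y³ − 2, so a solution requires the RHS to be a perfect cube.
Strategy: iterate y from -35 to 35, compute RHS = 25·y³ − 2, and check whether it is a (positive or negative) perfect cube.
Check small values of y:
  y = 0: RHS = -2 is not a perfect cube.
  y = 1: RHS = 23 is not a perfect cube.
  y = -1: RHS = -27 = (-3)³ ⇒ x = -3 works.
  y = 2: RHS = 198 is not a perfect cube.
  y = -2: RHS = -202 is not a perfect cube.
  y = 3: RHS = 673 is not a perfect cube.
  y = -3: RHS = -677 is not a perfect cube.
Continuing the search up to |y| = 35 finds no further solutions beyond those listed.
Collected solutions: (-3, -1).

Solutions (with |y| ≤ 35): (-3, -1).


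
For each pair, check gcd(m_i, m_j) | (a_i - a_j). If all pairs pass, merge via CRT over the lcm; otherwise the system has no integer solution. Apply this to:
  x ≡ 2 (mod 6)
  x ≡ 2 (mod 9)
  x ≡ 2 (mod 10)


Moduli 6, 9, 10 are not pairwise coprime, so CRT works modulo lcm(m_i) when all pairwise compatibility conditions hold.
Pairwise compatibility: gcd(m_i, m_j) must divide a_i - a_j for every pair.
Merge one congruence at a time:
  Start: x ≡ 2 (mod 6).
  Combine with x ≡ 2 (mod 9): gcd(6, 9) = 3; 2 - 2 = 0, which IS divisible by 3, so compatible.
    Write x = 2 + 6·t and substitute into x ≡ 2 (mod 9): 6·t ≡ 2 − 2 = 0 (mod 9).
    Divide the congruence (and modulus) by g = 3: 2·t ≡ 0 (mod 3).
    The inverse of 2 mod 3 is 2 (since 2·2 = 4 = 1·3 + 1), so t ≡ 2·0 = 0 ≡ 0 (mod 3).
    Then x = 2 + 6·0 = 2, valid modulo lcm(6, 9) = 18: x ≡ 2 (mod 18).
  Combine with x ≡ 2 (mod 10): gcd(18, 10) = 2; 2 - 2 = 0, which IS divisible by 2, so compatible.
    Write x = 2 + 18·t and substitute into x ≡ 2 (mod 10): 18·t ≡ 2 − 2 = 0 (mod 10).
    Divide the congruence (and modulus) by g = 2: 9·t ≡ 0 (mod 5).
    Reduce coefficients mod 5: 4·t ≡ 0 (mod 5).
    The inverse of 4 mod 5 is 4 (since 4·4 = 16 = 3·5 + 1), so t ≡ 4·0 = 0 ≡ 0 (mod 5).
    Then x = 2 + 18·0 = 2, valid modulo lcm(18, 10) = 90: x ≡ 2 (mod 90).
Verify: 2 mod 6 = 2, 2 mod 9 = 2, 2 mod 10 = 2.

x ≡ 2 (mod 90).


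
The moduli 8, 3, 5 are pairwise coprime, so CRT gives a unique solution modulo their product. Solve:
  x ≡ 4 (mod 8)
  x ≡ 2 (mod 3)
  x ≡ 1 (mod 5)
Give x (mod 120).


Moduli 8, 3, 5 are pairwise coprime; by CRT there is a unique solution modulo M = 8 · 3 · 5 = 120.
Solve pairwise, accumulating the modulus:
  Start with x ≡ 4 (mod 8).
  Combine with x ≡ 2 (mod 3): since gcd(8, 3) = 1, we get a unique residue mod 24.
    Write x = 4 + 8·t and substitute into x ≡ 2 (mod 3): 8·t ≡ 2 − 4 = -2 (mod 3).
    Reduce coefficients mod 3: 2·t ≡ 1 (mod 3).
    The inverse of 2 mod 3 is 2 (since 2·2 = 4 = 1·3 + 1), so t ≡ 2·1 = 2 ≡ 2 (mod 3).
    Then x = 4 + 8·2 = 20, valid modulo lcm(8, 3) = 24: x ≡ 20 (mod 24).
  Combine with x ≡ 1 (mod 5): since gcd(24, 5) = 1, we get a unique residue mod 120.
    Write x = 20 + 24·t and substitute into x ≡ 1 (mod 5): 24·t ≡ 1 − 20 = -19 (mod 5).
    Reduce coefficients mod 5: 4·t ≡ 1 (mod 5).
    The inverse of 4 mod 5 is 4 (since 4·4 = 16 = 3·5 + 1), so t ≡ 4·1 = 4 ≡ 4 (mod 5).
    Then x = 20 + 24·4 = 116, valid modulo lcm(24, 5) = 120: x ≡ 116 (mod 120).
Verify: 116 mod 8 = 4 ✓, 116 mod 3 = 2 ✓, 116 mod 5 = 1 ✓.

x ≡ 116 (mod 120).


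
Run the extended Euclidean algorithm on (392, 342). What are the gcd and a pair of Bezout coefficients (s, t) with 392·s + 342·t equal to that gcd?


Euclidean algorithm on (392, 342) — divide until remainder is 0:
  392 = 1 · 342 + 50
  342 = 6 · 50 + 42
  50 = 1 · 42 + 8
  42 = 5 · 8 + 2
  8 = 4 · 2 + 0
gcd(392, 342) = 2.
Track Bezout coefficients alongside the remainders: start with r₀ = 392 = a·1 + b·0 (s = 1, t = 0) and r₁ = 342 = a·0 + b·1 (s = 0, t = 1); each new remainder r_{k+1} = r_{k-1} − q_k·r_k inherits s_{k+1} = s_{k-1} − q_k·s_k, t_{k+1} = t_{k-1} − q_k·t_k, so r_k = a·s_k + b·t_k at every step:
  q = 1: r = 50, s = 1 − 1·0 = 1, t = 0 − 1·1 = -1  (check: 392·1 + 342·(-1) = 50)
  q = 6: r = 42, s = 0 − 6·1 = -6, t = 1 − 6·(-1) = 7  (check: 392·(-6) + 342·7 = 42)
  q = 1: r = 8, s = 1 − 1·(-6) = 7, t = -1 − 1·7 = -8  (check: 392·7 + 342·(-8) = 8)
  q = 5: r = 2, s = -6 − 5·7 = -41, t = 7 − 5·(-8) = 47  (check: 392·(-41) + 342·47 = 2)
The row with r = 2 (the gcd) gives the Bezout coefficients s = -41, t = 47.
Result: 392 · (-41) + 342 · (47) = 2.

gcd(392, 342) = 2; s = -41, t = 47 (check: 392·(-41) + 342·47 = 2).


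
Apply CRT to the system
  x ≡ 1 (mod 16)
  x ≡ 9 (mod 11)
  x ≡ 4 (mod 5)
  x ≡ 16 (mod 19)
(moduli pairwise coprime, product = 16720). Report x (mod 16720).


Product of moduli M = 16 · 11 · 5 · 19 = 16720.
Merge one congruence at a time:
  Start: x ≡ 1 (mod 16).
  Combine with x ≡ 9 (mod 11); new modulus lcm = 176.
    Write x = 1 + 16·t and substitute into x ≡ 9 (mod 11): 16·t ≡ 9 − 1 = 8 (mod 11).
    Reduce coefficients mod 11: 5·t ≡ 8 (mod 11).
    The inverse of 5 mod 11 is 9 (since 5·9 = 45 = 4·11 + 1), so t ≡ 9·8 = 72 ≡ 6 (mod 11).
    Then x = 1 + 16·6 = 97, valid modulo lcm(16, 11) = 176: x ≡ 97 (mod 176).
  Combine with x ≡ 4 (mod 5); new modulus lcm = 880.
    Write x = 97 + 176·t and substitute into x ≡ 4 (mod 5): 176·t ≡ 4 − 97 = -93 (mod 5).
    Reduce coefficients mod 5: 1·t ≡ 2 (mod 5).
    So t ≡ 2 (mod 5).
    Then x = 97 + 176·2 = 449, valid modulo lcm(176, 5) = 880: x ≡ 449 (mod 880).
  Combine with x ≡ 16 (mod 19); new modulus lcm = 16720.
    Write x = 449 + 880·t and substitute into x ≡ 16 (mod 19): 880·t ≡ 16 − 449 = -433 (mod 19).
    Reduce coefficients mod 19: 6·t ≡ 4 (mod 19).
    The inverse of 6 mod 19 is 16 (since 6·16 = 96 = 5·19 + 1), so t ≡ 16·4 = 64 ≡ 7 (mod 19).
    Then x = 449 + 880·7 = 6609, valid modulo lcm(880, 19) = 16720: x ≡ 6609 (mod 16720).
Verify against each original: 6609 mod 16 = 1, 6609 mod 11 = 9, 6609 mod 5 = 4, 6609 mod 19 = 16.

x ≡ 6609 (mod 16720).


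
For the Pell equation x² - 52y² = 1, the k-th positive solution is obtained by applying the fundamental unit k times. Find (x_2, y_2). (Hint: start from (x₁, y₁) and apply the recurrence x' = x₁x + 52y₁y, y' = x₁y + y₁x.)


Step 1: Find the fundamental solution (x₁, y₁) of x² - 52y² = 1.
  Expand √52 as a continued fraction. a₀ = ⌊√52⌋ = 7; iterate m_{k+1} = d_k·a_k − m_k, d_{k+1} = (52 − m_{k+1}²)/d_k, a_{k+1} = ⌊(a₀ + m_{k+1})/d_{k+1}⌋ (starting m₀ = 0, d₀ = 1), with convergents p_k = a_k·p_{k-1} + p_{k-2}, q_k = a_k·q_{k-1} + q_{k-2} (p₋₁ = 1, q₋₁ = 0):
  k = 0: a₀ = 7; p₀/q₀ = 7/1; p₀² − 52·q₀² = 49 − 52 = -3.
  k = 1: m = 7, d = 3, a = ⌊(7 + 7)/3⌋ = 4; p/q = (4·7 + 1)/(4·1 + 0) = 29/4; p² − 52·q² = 841 − 832 = 9.
  k = 2: m = 5, d = 9, a = ⌊(7 + 5)/9⌋ = 1; p/q = (1·29 + 7)/(1·4 + 1) = 36/5; p² − 52·q² = 1296 − 1300 = -4.
  k = 3: m = 4, d = 4, a = ⌊(7 + 4)/4⌋ = 2; p/q = (2·36 + 29)/(2·5 + 4) = 101/14; p² − 52·q² = 10201 − 10192 = 9.
  k = 4: m = 4, d = 9, a = ⌊(7 + 4)/9⌋ = 1; p/q = (1·101 + 36)/(1·14 + 5) = 137/19; p² − 52·q² = 18769 − 18772 = -3.
  k = 5: m = 5, d = 3, a = ⌊(7 + 5)/3⌋ = 4; p/q = (4·137 + 101)/(4·19 + 14) = 649/90; p² − 52·q² = 421201 − 421200 = 1.
  The first convergent with p² − 52·q² = 1 gives the fundamental solution (x₁, y₁) = (649, 90).
Step 2: Apply the recurrence (x_{n+1}, y_{n+1}) = (x₁x_n + 52y₁y_n, x₁y_n + y₁x_n) repeatedly.
  From (x_1, y_1) = (649, 90): x_2 = 649·649 + 52·90·90 = 842401; y_2 = 649·90 + 90·649 = 116820.
Step 3: Verify x_2² - 52·y_2² = 709639444801 - 709639444800 = 1 (should be 1). ✓

(x_1, y_1) = (649, 90); (x_2, y_2) = (842401, 116820).


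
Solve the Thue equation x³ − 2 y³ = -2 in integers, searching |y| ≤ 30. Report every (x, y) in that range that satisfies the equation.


The equation is x³ - 2y³ = -2. For fixed y, x³ = 2·y³ − 2, so a solution requires the RHS to be a perfect cube.
Strategy: iterate y from -30 to 30, compute RHS = 2·y³ − 2, and check whether it is a (positive or negative) perfect cube.
Check small values of y:
  y = 0: RHS = -2 is not a perfect cube.
  y = 1: RHS = 0 = (0)³ ⇒ x = 0 works.
  y = -1: RHS = -4 is not a perfect cube.
  y = 2: RHS = 14 is not a perfect cube.
  y = -2: RHS = -18 is not a perfect cube.
  y = 3: RHS = 52 is not a perfect cube.
  y = -3: RHS = -56 is not a perfect cube.
Continuing the search up to |y| = 30 finds no further solutions beyond those listed.
Collected solutions: (0, 1).

Solutions (with |y| ≤ 30): (0, 1).


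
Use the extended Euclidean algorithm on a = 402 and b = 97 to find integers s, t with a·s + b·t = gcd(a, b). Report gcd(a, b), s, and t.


Euclidean algorithm on (402, 97) — divide until remainder is 0:
  402 = 4 · 97 + 14
  97 = 6 · 14 + 13
  14 = 1 · 13 + 1
  13 = 13 · 1 + 0
gcd(402, 97) = 1.
Track Bezout coefficients alongside the remainders: start with r₀ = 402 = a·1 + b·0 (s = 1, t = 0) and r₁ = 97 = a·0 + b·1 (s = 0, t = 1); each new remainder r_{k+1} = r_{k-1} − q_k·r_k inherits s_{k+1} = s_{k-1} − q_k·s_k, t_{k+1} = t_{k-1} − q_k·t_k, so r_k = a·s_k + b·t_k at every step:
  q = 4: r = 14, s = 1 − 4·0 = 1, t = 0 − 4·1 = -4  (check: 402·1 + 97·(-4) = 14)
  q = 6: r = 13, s = 0 − 6·1 = -6, t = 1 − 6·(-4) = 25  (check: 402·(-6) + 97·25 = 13)
  q = 1: r = 1, s = 1 − 1·(-6) = 7, t = -4 − 1·25 = -29  (check: 402·7 + 97·(-29) = 1)
The row with r = 1 (the gcd) gives the Bezout coefficients s = 7, t = -29.
Result: 402 · (7) + 97 · (-29) = 1.

gcd(402, 97) = 1; s = 7, t = -29 (check: 402·7 + 97·(-29) = 1).


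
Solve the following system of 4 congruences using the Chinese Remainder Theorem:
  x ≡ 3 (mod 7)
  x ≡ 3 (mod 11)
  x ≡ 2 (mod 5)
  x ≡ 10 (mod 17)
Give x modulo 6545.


Product of moduli M = 7 · 11 · 5 · 17 = 6545.
Merge one congruence at a time:
  Start: x ≡ 3 (mod 7).
  Combine with x ≡ 3 (mod 11); new modulus lcm = 77.
    Write x = 3 + 7·t and substitute into x ≡ 3 (mod 11): 7·t ≡ 3 − 3 = 0 (mod 11).
    The inverse of 7 mod 11 is 8 (since 7·8 = 56 = 5·11 + 1), so t ≡ 8·0 = 0 ≡ 0 (mod 11).
    Then x = 3 + 7·0 = 3, valid modulo lcm(7, 11) = 77: x ≡ 3 (mod 77).
  Combine with x ≡ 2 (mod 5); new modulus lcm = 385.
    Write x = 3 + 77·t and substitute into x ≡ 2 (mod 5): 77·t ≡ 2 − 3 = -1 (mod 5).
    Reduce coefficients mod 5: 2·t ≡ 4 (mod 5).
    The inverse of 2 mod 5 is 3 (since 2·3 = 6 = 1·5 + 1), so t ≡ 3·4 = 12 ≡ 2 (mod 5).
    Then x = 3 + 77·2 = 157, valid modulo lcm(77, 5) = 385: x ≡ 157 (mod 385).
  Combine with x ≡ 10 (mod 17); new modulus lcm = 6545.
    Write x = 157 + 385·t and substitute into x ≡ 10 (mod 17): 385·t ≡ 10 − 157 = -147 (mod 17).
    Reduce coefficients mod 17: 11·t ≡ 6 (mod 17).
    The inverse of 11 mod 17 is 14 (since 11·14 = 154 = 9·17 + 1), so t ≡ 14·6 = 84 ≡ 16 (mod 17).
    Then x = 157 + 385·16 = 6317, valid modulo lcm(385, 17) = 6545: x ≡ 6317 (mod 6545).
Verify against each original: 6317 mod 7 = 3, 6317 mod 11 = 3, 6317 mod 5 = 2, 6317 mod 17 = 10.

x ≡ 6317 (mod 6545).


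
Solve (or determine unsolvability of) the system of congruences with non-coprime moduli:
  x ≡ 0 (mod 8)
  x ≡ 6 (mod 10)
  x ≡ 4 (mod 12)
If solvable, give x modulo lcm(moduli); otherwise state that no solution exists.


Moduli 8, 10, 12 are not pairwise coprime, so CRT works modulo lcm(m_i) when all pairwise compatibility conditions hold.
Pairwise compatibility: gcd(m_i, m_j) must divide a_i - a_j for every pair.
Merge one congruence at a time:
  Start: x ≡ 0 (mod 8).
  Combine with x ≡ 6 (mod 10): gcd(8, 10) = 2; 6 - 0 = 6, which IS divisible by 2, so compatible.
    Write x = 0 + 8·t and substitute into x ≡ 6 (mod 10): 8·t ≡ 6 − 0 = 6 (mod 10).
    Divide the congruence (and modulus) by g = 2: 4·t ≡ 3 (mod 5).
    The inverse of 4 mod 5 is 4 (since 4·4 = 16 = 3·5 + 1), so t ≡ 4·3 = 12 ≡ 2 (mod 5).
    Then x = 0 + 8·2 = 16, valid modulo lcm(8, 10) = 40: x ≡ 16 (mod 40).
  Combine with x ≡ 4 (mod 12): gcd(40, 12) = 4; 4 - 16 = -12, which IS divisible by 4, so compatible.
    Write x = 16 + 40·t and substitute into x ≡ 4 (mod 12): 40·t ≡ 4 − 16 = -12 (mod 12).
    Divide the congruence (and modulus) by g = 4: 10·t ≡ -3 (mod 3).
    Reduce coefficients mod 3: 1·t ≡ 0 (mod 3).
    So t ≡ 0 (mod 3).
    Then x = 16 + 40·0 = 16, valid modulo lcm(40, 12) = 120: x ≡ 16 (mod 120).
Verify: 16 mod 8 = 0, 16 mod 10 = 6, 16 mod 12 = 4.

x ≡ 16 (mod 120).


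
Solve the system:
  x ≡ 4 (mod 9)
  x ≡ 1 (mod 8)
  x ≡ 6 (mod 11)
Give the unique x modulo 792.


Moduli 9, 8, 11 are pairwise coprime; by CRT there is a unique solution modulo M = 9 · 8 · 11 = 792.
Solve pairwise, accumulating the modulus:
  Start with x ≡ 4 (mod 9).
  Combine with x ≡ 1 (mod 8): since gcd(9, 8) = 1, we get a unique residue mod 72.
    Write x = 4 + 9·t and substitute into x ≡ 1 (mod 8): 9·t ≡ 1 − 4 = -3 (mod 8).
    Reduce coefficients mod 8: 1·t ≡ 5 (mod 8).
    So t ≡ 5 (mod 8).
    Then x = 4 + 9·5 = 49, valid modulo lcm(9, 8) = 72: x ≡ 49 (mod 72).
  Combine with x ≡ 6 (mod 11): since gcd(72, 11) = 1, we get a unique residue mod 792.
    Write x = 49 + 72·t and substitute into x ≡ 6 (mod 11): 72·t ≡ 6 − 49 = -43 (mod 11).
    Reduce coefficients mod 11: 6·t ≡ 1 (mod 11).
    The inverse of 6 mod 11 is 2 (since 6·2 = 12 = 1·11 + 1), so t ≡ 2·1 = 2 ≡ 2 (mod 11).
    Then x = 49 + 72·2 = 193, valid modulo lcm(72, 11) = 792: x ≡ 193 (mod 792).
Verify: 193 mod 9 = 4 ✓, 193 mod 8 = 1 ✓, 193 mod 11 = 6 ✓.

x ≡ 193 (mod 792).


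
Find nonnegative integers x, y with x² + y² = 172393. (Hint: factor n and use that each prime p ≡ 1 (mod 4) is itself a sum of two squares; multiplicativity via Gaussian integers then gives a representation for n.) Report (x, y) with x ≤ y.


Step 1: Factor n = 172393 = 13 · 89 · 149.
Step 2: Check the mod-4 condition on each prime factor: 13 ≡ 1 (mod 4), exponent 1; 89 ≡ 1 (mod 4), exponent 1; 149 ≡ 1 (mod 4), exponent 1.
All primes ≡ 3 (mod 4) appear to even exponent (or don't appear), so by the two-squares theorem n IS expressible as a sum of two squares.
Step 3: Build a representation. Here n = 13 · 89 · 149 is a product of primes ≡ 1 (mod 4). Each prime p ≡ 1 (mod 4) is itself a sum of two squares; find a² by testing p − a² for a perfect square:
  13: 13 − 1² = 12, 13 − 2² = 9 = 3² ⇒ 13 = 2² + 3².
  89: 89 − 1² = 88, 89 − 2² = 85, 89 − 3² = 80, 89 − 4² = 73, 89 − 5² = 64 = 8² ⇒ 89 = 5² + 8².
  149: 149 − 1² = 148, 149 − 2² = 145, 149 − 3² = 140, 149 − 4² = 133, 149 − 5² = 124, 149 − 6² = 113, 149 − 7² = 100 = 10² ⇒ 149 = 7² + 10².
  Combine using the Brahmagupta–Fibonacci identity (a² + b²)(c² + d²) = (ac − bd)² + (ad + bc)² = (ac + bd)² + (ad − bc)²:
  13 · 89 = 1157: from (2² + 3²)(5² + 8²), take (2·5 − 3·8, 2·8 + 3·5) = (10 − 24, 16 + 15) = (-14, 31); dropping signs (only squares matter) gives (14, 31); check 14² + 31² = 196 + 961 = 1157 ✓.
  1157 · 149 = 172393: from (14² + 31²)(7² + 10²), take (14·7 − 31·10, 14·10 + 31·7) = (98 − 310, 140 + 217) = (-212, 357); dropping signs (only squares matter) gives (212, 357); check 212² + 357² = 44944 + 127449 = 172393 ✓.
Step 4: Order so x ≤ y and verify: 212² + 357² = 44944 + 127449 = 172393 = n. ✓

n = 172393 = 212² + 357² (one valid representation with x ≤ y).
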